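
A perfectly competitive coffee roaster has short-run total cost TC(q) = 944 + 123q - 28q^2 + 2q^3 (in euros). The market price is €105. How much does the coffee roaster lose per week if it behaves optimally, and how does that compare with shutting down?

Profit = -€296 at q = 9

AVC = 123 - 28q + 2q^2 has its minimum €25 at q = 7; price €105 clears that bar, so the firm operates.
MC = 123 - 56q + 6q^2. Setting P = MC and taking the root on the rising branch gives q* = 9.
TR = 105·9 = 945. TC = 944 + 297 = 1241. Profit = 945 − 1241 = -€296.
By producing, the firm covers all variable cost plus €648 of fixed cost; shutting down would lose the full €944.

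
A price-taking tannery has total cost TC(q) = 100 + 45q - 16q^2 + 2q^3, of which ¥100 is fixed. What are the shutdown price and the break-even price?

Shutdown price = ¥13; break-even price = ¥35

Shutdown price = min AVC. AVC = 45 - 16q + 2q^2, with vertex at q = 4 and minimum ¥13.
ATC = 100/q + 45 - 16q + 2q^2. Setting dATC/dq = −100/q^2 − 16 + 4q = 0 gives q = 5 (since 4·5^3 − 16·5^2 = 100).
min ATC = 100/5 + 45 − 16·5 + 2·5^2 = ¥35. That is the break-even price.
For ¥13 ≤ P < ¥35 the firm produces at a loss; below ¥13 it shuts down.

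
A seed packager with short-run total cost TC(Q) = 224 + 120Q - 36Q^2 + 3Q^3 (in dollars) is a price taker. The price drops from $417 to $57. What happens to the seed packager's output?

MC = 120 - 72Q + 9Q^2; the shutdown threshold is min AVC = $12 (at Q = 6).
With P = $417 above the shutdown price, P = MC gives Q = 11.
At P = $57 ≥ min AVC, set P = MC: Q = 7. The firm stays open but cuts output.

Output falls from 11 to 7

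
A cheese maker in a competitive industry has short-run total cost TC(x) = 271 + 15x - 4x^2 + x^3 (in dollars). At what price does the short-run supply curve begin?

$11 per unit

The shutdown price is the minimum of AVC. VC = 15x - 4x^2 + x^3, so AVC = 15 - 4x + x^2.
At the minimum of AVC, MC = AVC. MC = 15 - 8x + 3x^2; setting MC = AVC gives 2x^2 - 4x = 0, so x = 2. min AVC = 11.
So the shutdown price is $11.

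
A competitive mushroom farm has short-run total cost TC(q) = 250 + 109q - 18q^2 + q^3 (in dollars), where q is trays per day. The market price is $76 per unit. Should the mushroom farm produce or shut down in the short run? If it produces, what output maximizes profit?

Produce at q = 11

From TC, MC = TC'(q) = 109 - 36q + 3q^2 and AVC = VC/q = 109 - 18q + q^2.
AVC hits its minimum where MC = AVC, at q = 9, giving min AVC = 109 - 18·9 + 9^2 = $28.
Since P = $76 ≥ min AVC = $28, price covers variable cost and the firm should produce.
Solving P = MC: 33 - 36q + 3q^2 = 0 ⇒ q = 1 or 11. On the upward-sloping branch, q* = 11.
Check: AVC at q = 11 is $32 ≤ P, so revenue covers variable cost.
Profit = P·q − TC = 76·11 − 602 = $234.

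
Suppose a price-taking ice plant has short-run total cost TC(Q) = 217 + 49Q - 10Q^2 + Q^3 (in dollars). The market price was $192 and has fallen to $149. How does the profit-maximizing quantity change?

Output falls from 11 to 10

MC = 49 - 20Q + 3Q^2; the shutdown threshold is min AVC = $24 (at Q = 5).
At P = $192 ≥ min AVC, set P = MC on the rising branch: Q = 11.
At P = $149 ≥ min AVC, set P = MC: Q = 10. The firm stays open but cuts output.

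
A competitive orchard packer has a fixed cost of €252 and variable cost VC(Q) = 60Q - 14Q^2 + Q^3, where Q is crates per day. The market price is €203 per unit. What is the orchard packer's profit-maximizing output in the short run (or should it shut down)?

Produce at Q = 13

From TC, MC = TC'(Q) = 60 - 28Q + 3Q^2 and AVC = VC/Q = 60 - 14Q + Q^2.
The AVC parabola has its vertex at Q = 14/2 = 7, where AVC = 60 - 14·7 + 7^2 = €11.
Since P = €203 ≥ min AVC = €11, price covers variable cost and the firm should produce.
Set P = MC: 203 = 60 - 28Q + 3Q^2 → -143 - 28Q + 3Q^2 = 0. The roots are Q = -11/3 and Q = 13; the profit-maximizing output is on the rising part of MC, so Q* = 13.
Check: AVC at Q = 13 is €47 ≤ P, so revenue covers variable cost.
Profit = P·Q − TC = 203·13 − 863 = €1776.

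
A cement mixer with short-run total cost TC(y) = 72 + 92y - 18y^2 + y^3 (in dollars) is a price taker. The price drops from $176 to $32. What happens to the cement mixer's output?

Output falls from 14 to 10

MC = 92 - 36y + 3y^2; the shutdown threshold is min AVC = $11 (at y = 9).
At P = $176 ≥ min AVC, set P = MC on the rising branch: y = 14.
At P = $32 ≥ min AVC, set P = MC: y = 10. The firm stays open but cuts output.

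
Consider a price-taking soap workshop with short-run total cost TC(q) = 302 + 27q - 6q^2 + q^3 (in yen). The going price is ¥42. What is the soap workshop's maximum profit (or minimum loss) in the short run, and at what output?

AVC = 27 - 6q + q^2; min AVC = ¥18 at q = 3. Since P = ¥42 ≥ min AVC, the firm produces.
With MC = 27 - 12q + 3q^2, P = MC on the upward-sloping part at q* = 5.
TR = 42·5 = 210. TC = 302 + 110 = 412. Profit = 210 − 412 = -¥202.
Shutting down would mean losing the fixed cost of ¥302, so operating at a loss of ¥202 is better by ¥100.

Profit = -¥202 at q = 5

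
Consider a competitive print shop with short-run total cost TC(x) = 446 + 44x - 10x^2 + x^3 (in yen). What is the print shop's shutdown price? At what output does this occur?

¥19 per unit, at x = 5

The firm shuts down when price falls below the minimum of average variable cost. AVC = VC/x = 44 - 10x + x^2.
dAVC/dx = -10 + 2x = 0 gives x = 5. min AVC = 44 - 10·5 + 5^2 = 19.
So the shutdown price is ¥19.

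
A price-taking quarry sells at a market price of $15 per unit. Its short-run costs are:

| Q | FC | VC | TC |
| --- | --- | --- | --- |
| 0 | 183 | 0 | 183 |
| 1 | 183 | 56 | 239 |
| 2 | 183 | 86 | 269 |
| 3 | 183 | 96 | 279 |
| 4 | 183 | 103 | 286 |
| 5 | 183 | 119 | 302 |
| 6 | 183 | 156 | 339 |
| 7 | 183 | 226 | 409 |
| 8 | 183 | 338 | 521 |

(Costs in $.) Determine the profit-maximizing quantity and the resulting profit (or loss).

Compute π = P·Q − TC at each output: Q=0: -183; Q=1: -224; Q=2: -239; Q=3: -234; Q=4: -226; Q=5: -227; Q=6: -249; Q=7: -304; Q=8: -401.
Profit is highest at Q = 0. Equivalently, the lowest AVC in the table is 119/5 ≈ $23.80 at Q = 5, and P = $15 falls below it — price never covers variable cost, so the firm shuts down and loses only its fixed cost.

Q = 0 (shut down); profit = -$183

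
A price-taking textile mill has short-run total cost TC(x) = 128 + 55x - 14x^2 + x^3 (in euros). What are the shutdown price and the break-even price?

AVC = 55 - 14x + x^2; minimized at x = 7, giving min AVC = €6. That is the shutdown price.
ATC = 128/x + 55 - 14x + x^2. Setting dATC/dx = −128/x^2 − 14 + 2x = 0 gives x = 8 (since 2·8^3 − 14·8^2 = 128).
min ATC = 128/8 + 55 − 14·8 + 8^2 = €23. That is the break-even price.
Between these two prices the firm operates at a loss; above €23 it earns a profit.

Shutdown price = €6; break-even price = €23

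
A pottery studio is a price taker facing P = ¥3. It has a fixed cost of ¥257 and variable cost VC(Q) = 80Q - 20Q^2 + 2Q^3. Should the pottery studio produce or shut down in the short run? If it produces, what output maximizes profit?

Strip out fixed cost: VC = 80Q - 20Q^2 + 2Q^3. Then AVC = 80 - 20Q + 2Q^2 and MC = 80 - 40Q + 6Q^2.
AVC hits its minimum where MC = AVC, at Q = 5, giving min AVC = 80 - 20·5 + 2·5^2 = ¥30.
Since P = ¥3 < min AVC = ¥30, price fails to cover variable cost at any output.
Best response: produce nothing and absorb the ¥257 fixed cost.

Shut down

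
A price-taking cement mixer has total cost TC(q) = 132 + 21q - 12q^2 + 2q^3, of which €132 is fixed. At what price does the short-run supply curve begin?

€3 per unit

The firm shuts down when price falls below the minimum of average variable cost. AVC = VC/q = 21 - 12q + 2q^2.
At the minimum of AVC, MC = AVC. MC = 21 - 24q + 6q^2; setting MC = AVC gives 4q^2 - 12q = 0, so q = 3. min AVC = 3.
So the shutdown price is €3.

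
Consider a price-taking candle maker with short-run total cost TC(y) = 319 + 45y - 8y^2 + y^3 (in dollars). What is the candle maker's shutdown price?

The firm shuts down when price falls below the minimum of average variable cost. AVC = VC/y = 45 - 8y + y^2.
At the minimum of AVC, MC = AVC. MC = 45 - 16y + 3y^2; setting MC = AVC gives 2y^2 - 8y = 0, so y = 4. min AVC = 29.
So the shutdown price is $29.

$29 per unit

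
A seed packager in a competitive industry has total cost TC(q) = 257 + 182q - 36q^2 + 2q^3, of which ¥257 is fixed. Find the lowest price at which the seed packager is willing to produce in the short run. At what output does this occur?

The shutdown price is the minimum of AVC. VC = 182q - 36q^2 + 2q^3, so AVC = 182 - 36q + 2q^2.
At the minimum of AVC, MC = AVC. MC = 182 - 72q + 6q^2; setting MC = AVC gives 4q^2 - 36q = 0, so q = 9. min AVC = 20.
For P < ¥20 the firm produces nothing.

¥20 per unit, at q = 9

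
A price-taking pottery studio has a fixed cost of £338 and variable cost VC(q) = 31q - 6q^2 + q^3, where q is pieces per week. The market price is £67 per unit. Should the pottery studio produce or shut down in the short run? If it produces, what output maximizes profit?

From TC, MC = TC'(q) = 31 - 12q + 3q^2 and AVC = VC/q = 31 - 6q + q^2.
The AVC parabola has its vertex at q = 6/2 = 3, where AVC = 31 - 6·3 + 3^2 = £22.
Because £67 ≥ £22, revenue can cover variable cost; the firm operates.
P = MC gives -36 - 12q + 3q^2 = 0, with roots -2 and 6. Take the larger (rising MC): q* = 6.
Check: AVC at q = 6 is £31 ≤ P, so revenue covers variable cost.
Profit = P·q − TC = 67·6 − 524 = -£122, a loss, but smaller than the £338 fixed cost the firm would lose by shutting down.

Produce at q = 6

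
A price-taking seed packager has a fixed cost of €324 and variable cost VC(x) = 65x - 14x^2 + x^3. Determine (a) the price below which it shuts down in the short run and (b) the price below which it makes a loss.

Shutdown price = €16; break-even price = €56

Shutdown price = min AVC. AVC = 65 - 14x + x^2, with vertex at x = 7 and minimum €16.
ATC = 324/x + 65 - 14x + x^2. Setting dATC/dx = −324/x^2 − 14 + 2x = 0 gives x = 9 (since 2·9^3 − 14·9^2 = 324).
min ATC = 324/9 + 65 − 14·9 + 9^2 = €56. That is the break-even price.
Between these two prices the firm operates at a loss; above €56 it earns a profit.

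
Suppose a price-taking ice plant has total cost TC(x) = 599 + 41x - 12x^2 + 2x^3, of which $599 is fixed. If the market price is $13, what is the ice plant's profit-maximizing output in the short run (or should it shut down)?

Variable cost is VC = 41x - 12x^2 + 2x^3, so AVC = VC/x = 41 - 12x + 2x^2 and MC = dTC/dx = 41 - 24x + 6x^2.
The AVC parabola has its vertex at x = 12/4 = 3, where AVC = 41 - 12·3 + 2·3^2 = $23.
P = $13 lies below min AVC = $23; no output level covers variable cost.
The firm minimizes its loss by shutting down and losing only its fixed cost of $599.

Shut down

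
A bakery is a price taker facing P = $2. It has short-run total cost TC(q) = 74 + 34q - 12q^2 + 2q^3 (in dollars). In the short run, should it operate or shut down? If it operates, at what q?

Strip out fixed cost: VC = 34q - 12q^2 + 2q^3. Then AVC = 34 - 12q + 2q^2 and MC = 34 - 24q + 6q^2.
AVC is minimized where dAVC/dq = -12 + 4q = 0, at q = 3; min AVC = 34 - 12·3 + 2·3^2 = $16.
Since P = $2 < min AVC = $16, price fails to cover variable cost at any output.
Shutting down limits the loss to fixed cost, $74.

Shut down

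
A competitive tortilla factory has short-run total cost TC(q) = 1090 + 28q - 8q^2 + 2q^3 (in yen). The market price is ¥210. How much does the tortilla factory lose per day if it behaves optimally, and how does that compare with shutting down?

AVC = 28 - 8q + 2q^2; min AVC = ¥20 at q = 2. Since P = ¥210 ≥ min AVC, the firm produces.
With MC = 28 - 16q + 6q^2, P = MC on the upward-sloping part at q* = 7.
TR = 210·7 = 1470. TC = 1090 + 490 = 1580. Profit = 1470 − 1580 = -¥110.
That loss of ¥110 beats the ¥1090 the firm would lose by shutting down; producing recovers ¥980 of fixed cost.

Profit = -¥110 at q = 7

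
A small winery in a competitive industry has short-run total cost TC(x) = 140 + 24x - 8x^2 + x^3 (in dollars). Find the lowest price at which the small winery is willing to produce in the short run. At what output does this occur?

$8 per unit, at x = 4

Short-run supply begins at min AVC. From VC = 24x - 8x^2 + x^3, AVC = 24 - 8x + x^2.
At the minimum of AVC, MC = AVC. MC = 24 - 16x + 3x^2; setting MC = AVC gives 2x^2 - 8x = 0, so x = 4. min AVC = 8.
For P < $8 the firm produces nothing.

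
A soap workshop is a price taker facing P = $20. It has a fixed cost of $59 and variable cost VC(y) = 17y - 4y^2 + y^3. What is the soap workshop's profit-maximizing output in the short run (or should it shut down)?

Produce at y = 3

Strip out fixed cost: VC = 17y - 4y^2 + y^3. Then AVC = 17 - 4y + y^2 and MC = 17 - 8y + 3y^2.
AVC is minimized where dAVC/dy = -4 + 2y = 0, at y = 2; min AVC = 17 - 4·2 + 2^2 = $13.
Since P = $20 ≥ min AVC = $13, price covers variable cost and the firm should produce.
P = MC gives -3 - 8y + 3y^2 = 0, with roots -1/3 and 3. Take the larger (rising MC): y* = 3.
Check: AVC at y = 3 is $14 ≤ P, so revenue covers variable cost.
Profit = P·y − TC = 20·3 − 101 = -$41, a loss, but smaller than the $59 fixed cost the firm would lose by shutting down.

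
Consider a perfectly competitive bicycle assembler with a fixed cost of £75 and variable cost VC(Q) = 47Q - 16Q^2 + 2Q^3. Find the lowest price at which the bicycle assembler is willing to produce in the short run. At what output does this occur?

£15 per unit, at Q = 4

The firm shuts down when price falls below the minimum of average variable cost. AVC = VC/Q = 47 - 16Q + 2Q^2.
dAVC/dQ = -16 + 4Q = 0 gives Q = 4. min AVC = 47 - 16·4 + 2·4^2 = 15.
The firm shuts down for any P below £15.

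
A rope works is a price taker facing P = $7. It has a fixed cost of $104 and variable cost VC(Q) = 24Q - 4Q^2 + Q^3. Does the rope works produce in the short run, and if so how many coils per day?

Shut down

Strip out fixed cost: VC = 24Q - 4Q^2 + Q^3. Then AVC = 24 - 4Q + Q^2 and MC = 24 - 8Q + 3Q^2.
The AVC parabola has its vertex at Q = 4/2 = 2, where AVC = 24 - 4·2 + 2^2 = $20.
Since P = $7 < min AVC = $20, price fails to cover variable cost at any output.
Shutting down limits the loss to fixed cost, $104.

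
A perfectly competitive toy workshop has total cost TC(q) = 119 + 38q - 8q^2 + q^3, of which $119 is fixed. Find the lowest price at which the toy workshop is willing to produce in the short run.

The shutdown price is the minimum of AVC. VC = 38q - 8q^2 + q^3, so AVC = 38 - 8q + q^2.
dAVC/dq = -8 + 2q = 0 gives q = 4. min AVC = 38 - 8·4 + 4^2 = 22.
The firm shuts down for any P below $22.

$22 per unit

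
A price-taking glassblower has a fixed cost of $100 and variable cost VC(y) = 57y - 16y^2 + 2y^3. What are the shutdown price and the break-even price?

Shutdown price = $25; break-even price = $47

Shutdown price = min AVC. AVC = 57 - 16y + 2y^2, with vertex at y = 4 and minimum $25.
ATC = 100/y + 57 - 16y + 2y^2. Setting dATC/dy = −100/y^2 − 16 + 4y = 0 gives y = 5 (since 4·5^3 − 16·5^2 = 100).
min ATC = 100/5 + 57 − 16·5 + 2·5^2 = $47. That is the break-even price.
Between these two prices the firm operates at a loss; above $47 it earns a profit.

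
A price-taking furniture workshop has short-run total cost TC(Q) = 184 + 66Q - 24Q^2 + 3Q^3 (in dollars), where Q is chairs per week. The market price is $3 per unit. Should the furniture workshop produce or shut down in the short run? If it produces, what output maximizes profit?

From TC, MC = TC'(Q) = 66 - 48Q + 9Q^2 and AVC = VC/Q = 66 - 24Q + 3Q^2.
AVC is minimized where dAVC/dQ = -24 + 6Q = 0, at Q = 4; min AVC = 66 - 24·4 + 3·4^2 = $18.
Since P = $3 < min AVC = $18, price fails to cover variable cost at any output.
Shutting down limits the loss to fixed cost, $184.

Shut down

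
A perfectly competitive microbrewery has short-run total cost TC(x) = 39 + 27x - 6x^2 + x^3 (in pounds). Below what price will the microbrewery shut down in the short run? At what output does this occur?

Short-run supply begins at min AVC. From VC = 27x - 6x^2 + x^3, AVC = 27 - 6x + x^2.
At the minimum of AVC, MC = AVC. MC = 27 - 12x + 3x^2; setting MC = AVC gives 2x^2 - 6x = 0, so x = 3. min AVC = 18.
The firm shuts down for any P below £18.

£18 per unit, at x = 3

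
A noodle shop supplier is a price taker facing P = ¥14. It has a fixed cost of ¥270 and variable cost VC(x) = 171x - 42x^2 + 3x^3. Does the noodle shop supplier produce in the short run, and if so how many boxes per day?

Strip out fixed cost: VC = 171x - 42x^2 + 3x^3. Then AVC = 171 - 42x + 3x^2 and MC = 171 - 84x + 9x^2.
AVC hits its minimum where MC = AVC, at x = 7, giving min AVC = 171 - 42·7 + 3·7^2 = ¥24.
P = ¥14 lies below min AVC = ¥24; no output level covers variable cost.
The firm minimizes its loss by shutting down and losing only its fixed cost of ¥270.

Shut down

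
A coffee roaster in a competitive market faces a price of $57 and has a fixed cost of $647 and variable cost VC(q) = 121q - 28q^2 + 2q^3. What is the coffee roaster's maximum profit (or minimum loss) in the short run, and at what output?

AVC = 121 - 28q + 2q^2; min AVC = $23 at q = 7. Since P = $57 ≥ min AVC, the firm produces.
MC = 121 - 56q + 6q^2. Setting P = MC and taking the root on the rising branch gives q* = 8.
TR = 57·8 = 456. TC = 647 + 200 = 847. Profit = 456 − 847 = -$391.
By producing, the firm covers all variable cost plus $256 of fixed cost; shutting down would lose the full $647.

Profit = -$391 at q = 8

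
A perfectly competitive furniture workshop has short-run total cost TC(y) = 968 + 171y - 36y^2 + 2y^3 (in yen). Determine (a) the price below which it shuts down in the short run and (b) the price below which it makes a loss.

Shutdown price = ¥9; break-even price = ¥105

AVC = 171 - 36y + 2y^2; minimized at y = 9, giving min AVC = ¥9. That is the shutdown price.
ATC = 968/y + 171 - 36y + 2y^2. Setting dATC/dy = −968/y^2 − 36 + 4y = 0 gives y = 11 (since 4·11^3 − 36·11^2 = 968).
min ATC = 968/11 + 171 − 36·11 + 2·11^2 = ¥105. That is the break-even price.
For ¥9 ≤ P < ¥105 the firm produces at a loss; below ¥9 it shuts down.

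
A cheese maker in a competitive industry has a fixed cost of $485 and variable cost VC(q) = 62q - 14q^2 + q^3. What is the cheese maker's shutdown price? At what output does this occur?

$13 per unit, at q = 7

The firm shuts down when price falls below the minimum of average variable cost. AVC = VC/q = 62 - 14q + q^2.
dAVC/dq = -14 + 2q = 0 gives q = 7. min AVC = 62 - 14·7 + 7^2 = 13.
So the shutdown price is $13.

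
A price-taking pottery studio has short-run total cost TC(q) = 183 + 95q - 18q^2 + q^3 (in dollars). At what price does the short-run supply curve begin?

$14 per unit

Short-run supply begins at min AVC. From VC = 95q - 18q^2 + q^3, AVC = 95 - 18q + q^2.
At the minimum of AVC, MC = AVC. MC = 95 - 36q + 3q^2; setting MC = AVC gives 2q^2 - 18q = 0, so q = 9. min AVC = 14.
For P < $14 the firm produces nothing.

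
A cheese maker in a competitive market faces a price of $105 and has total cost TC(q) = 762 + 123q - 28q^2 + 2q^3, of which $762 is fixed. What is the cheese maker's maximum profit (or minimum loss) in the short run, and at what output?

Profit = -$114 at q = 9

AVC = 123 - 28q + 2q^2 has its minimum $25 at q = 7; price $105 clears that bar, so the firm operates.
With MC = 123 - 56q + 6q^2, P = MC on the upward-sloping part at q* = 9.
TR = 105·9 = 945. TC = 762 + 297 = 1059. Profit = 945 − 1059 = -$114.
That loss of $114 beats the $762 the firm would lose by shutting down; producing recovers $648 of fixed cost.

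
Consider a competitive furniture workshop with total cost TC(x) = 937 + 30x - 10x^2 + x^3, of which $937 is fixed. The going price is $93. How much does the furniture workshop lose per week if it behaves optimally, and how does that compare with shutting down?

Profit = -$289 at x = 9

AVC = 30 - 10x + x^2 has its minimum $5 at x = 5; price $93 clears that bar, so the firm operates.
MC = 30 - 20x + 3x^2. Setting P = MC and taking the root on the rising branch gives x* = 9.
TR = 93·9 = 837. TC = 937 + 189 = 1126. Profit = 837 − 1126 = -$289.
By producing, the firm covers all variable cost plus $648 of fixed cost; shutting down would lose the full $937.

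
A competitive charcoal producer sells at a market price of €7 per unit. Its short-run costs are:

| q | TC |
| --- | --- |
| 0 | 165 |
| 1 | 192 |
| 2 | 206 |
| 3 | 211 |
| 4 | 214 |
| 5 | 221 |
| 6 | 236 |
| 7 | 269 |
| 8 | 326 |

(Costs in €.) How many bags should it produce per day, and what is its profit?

q = 0 (shut down); profit = -€165

Compute π = P·q − TC at each output: q=0: -165; q=1: -185; q=2: -192; q=3: -190; q=4: -186; q=5: -186; q=6: -194; q=7: -220; q=8: -270.
Profit is highest at q = 0. Equivalently, the lowest AVC in the table is 56/5 ≈ €11.20 at q = 5, and P = €7 falls below it — price never covers variable cost, so the firm shuts down and loses only its fixed cost.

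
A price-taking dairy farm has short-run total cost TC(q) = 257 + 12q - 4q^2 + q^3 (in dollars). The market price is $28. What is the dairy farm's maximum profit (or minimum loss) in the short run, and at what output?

AVC = 12 - 4q + q^2; min AVC = $8 at q = 2. Since P = $28 ≥ min AVC, the firm produces.
MC = 12 - 8q + 3q^2. Setting P = MC and taking the root on the rising branch gives q* = 4.
TR = 28·4 = 112. TC = 257 + 48 = 305. Profit = 112 − 305 = -$193.
By producing, the firm covers all variable cost plus $64 of fixed cost; shutting down would lose the full $257.

Profit = -$193 at q = 4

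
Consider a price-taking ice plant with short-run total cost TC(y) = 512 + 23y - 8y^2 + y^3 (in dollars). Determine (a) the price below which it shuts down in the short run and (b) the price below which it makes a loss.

Shutdown price = $7; break-even price = $87

Shutdown price = min AVC. AVC = 23 - 8y + y^2, with vertex at y = 4 and minimum $7.
ATC = 512/y + 23 - 8y + y^2. Setting dATC/dy = −512/y^2 − 8 + 2y = 0 gives y = 8 (since 2·8^3 − 8·8^2 = 512).
min ATC = 512/8 + 23 − 8·8 + 8^2 = $87. That is the break-even price.
Between these two prices the firm operates at a loss; above $87 it earns a profit.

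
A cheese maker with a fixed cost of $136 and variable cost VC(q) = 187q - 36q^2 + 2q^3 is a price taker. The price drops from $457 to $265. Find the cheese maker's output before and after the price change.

Output falls from 15 to 13

AVC = 187 - 36q + 2q^2, minimized at q = 9 where min AVC = $25. MC = 187 - 72q + 6q^2.
With P = $457 above the shutdown price, P = MC gives q = 15.
At P = $265 ≥ min AVC, set P = MC: q = 13. The firm stays open but cuts output.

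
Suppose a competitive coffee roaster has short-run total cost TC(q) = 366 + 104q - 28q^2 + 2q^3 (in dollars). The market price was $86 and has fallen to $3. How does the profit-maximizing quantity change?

AVC = 104 - 28q + 2q^2, minimized at q = 7 where min AVC = $6. MC = 104 - 56q + 6q^2.
With P = $86 above the shutdown price, P = MC gives q = 9.
At P = $3 < min AVC = $6, price no longer covers variable cost at any output, so the firm shuts down: q = 0.

Output falls from 9 to 0 (the firm shuts down)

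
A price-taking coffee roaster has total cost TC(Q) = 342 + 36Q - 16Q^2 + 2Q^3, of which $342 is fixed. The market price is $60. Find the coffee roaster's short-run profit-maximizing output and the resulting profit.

Profit = -$54 at Q = 6

AVC = 36 - 16Q + 2Q^2 has its minimum $4 at Q = 4; price $60 clears that bar, so the firm operates.
MC = 36 - 32Q + 6Q^2. Setting P = MC and taking the root on the rising branch gives Q* = 6.
TR = 60·6 = 360. TC = 342 + 72 = 414. Profit = 360 − 414 = -$54.
By producing, the firm covers all variable cost plus $288 of fixed cost; shutting down would lose the full $342.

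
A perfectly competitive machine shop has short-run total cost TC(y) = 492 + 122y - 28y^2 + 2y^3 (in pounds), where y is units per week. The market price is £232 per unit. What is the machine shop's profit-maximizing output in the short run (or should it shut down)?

Strip out fixed cost: VC = 122y - 28y^2 + 2y^3. Then AVC = 122 - 28y + 2y^2 and MC = 122 - 56y + 6y^2.
AVC is minimized where dAVC/dy = -28 + 4y = 0, at y = 7; min AVC = 122 - 28·7 + 2·7^2 = £24.
Because £232 ≥ £24, revenue can cover variable cost; the firm operates.
P = MC gives -110 - 56y + 6y^2 = 0, with roots -5/3 and 11. Take the larger (rising MC): y* = 11.
Check: AVC at y = 11 is £56 ≤ P, so revenue covers variable cost.
Profit = P·y − TC = 232·11 − 1108 = £1444.

Produce at y = 11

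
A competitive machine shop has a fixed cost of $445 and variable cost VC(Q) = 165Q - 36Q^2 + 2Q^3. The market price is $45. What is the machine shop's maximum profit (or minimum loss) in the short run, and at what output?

AVC = 165 - 36Q + 2Q^2 has its minimum $3 at Q = 9; price $45 clears that bar, so the firm operates.
MC = 165 - 72Q + 6Q^2. Setting P = MC and taking the root on the rising branch gives Q* = 10.
TR = 45·10 = 450. TC = 445 + 50 = 495. Profit = 450 − 495 = -$45.
That loss of $45 beats the $445 the firm would lose by shutting down; producing recovers $400 of fixed cost.

Profit = -$45 at Q = 10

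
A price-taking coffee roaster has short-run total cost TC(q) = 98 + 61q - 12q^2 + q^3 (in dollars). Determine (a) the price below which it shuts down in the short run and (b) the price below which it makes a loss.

AVC = 61 - 12q + q^2; minimized at q = 6, giving min AVC = $25. That is the shutdown price.
ATC = 98/q + 61 - 12q + q^2. Setting dATC/dq = −98/q^2 − 12 + 2q = 0 gives q = 7 (since 2·7^3 − 12·7^2 = 98).
min ATC = 98/7 + 61 − 12·7 + 7^2 = $40. That is the break-even price.
Between these two prices the firm operates at a loss; above $40 it earns a profit.

Shutdown price = $25; break-even price = $40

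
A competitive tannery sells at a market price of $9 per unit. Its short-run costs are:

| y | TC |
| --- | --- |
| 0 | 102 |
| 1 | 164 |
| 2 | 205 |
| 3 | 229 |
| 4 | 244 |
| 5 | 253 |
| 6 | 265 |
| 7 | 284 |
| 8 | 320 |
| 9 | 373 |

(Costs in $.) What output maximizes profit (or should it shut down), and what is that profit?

y = 0 (shut down); profit = -$102

Profit at each row (π = 9y − TC): y=0: -102; y=1: -155; y=2: -187; y=3: -202; y=4: -208; y=5: -208; y=6: -211; y=7: -221; y=8: -248; y=9: -292.
Profit is highest at y = 0. Equivalently, the lowest AVC in the table is 182/7 ≈ $26 at y = 7, and P = $9 falls below it — price never covers variable cost, so the firm shuts down and loses only its fixed cost.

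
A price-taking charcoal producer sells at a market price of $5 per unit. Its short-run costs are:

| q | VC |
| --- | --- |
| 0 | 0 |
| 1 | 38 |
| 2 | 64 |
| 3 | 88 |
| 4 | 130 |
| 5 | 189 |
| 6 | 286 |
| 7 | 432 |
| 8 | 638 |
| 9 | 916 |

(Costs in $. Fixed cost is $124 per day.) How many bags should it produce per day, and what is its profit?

q = 0 (shut down); profit = -$124

Compute π = P·q − TC at each output: q=0: -124; q=1: -157; q=2: -178; q=3: -197; q=4: -234; q=5: -288; q=6: -380; q=7: -521; q=8: -722; q=9: -995.
Profit is highest at q = 0. Equivalently, the lowest AVC in the table is 88/3 ≈ $29.33 at q = 3, and P = $5 falls below it — price never covers variable cost, so the firm shuts down and loses only its fixed cost.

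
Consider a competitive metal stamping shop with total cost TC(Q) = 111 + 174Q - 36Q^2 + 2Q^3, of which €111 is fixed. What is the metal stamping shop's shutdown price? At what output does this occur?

€12 per unit, at Q = 9

The shutdown price is the minimum of AVC. VC = 174Q - 36Q^2 + 2Q^3, so AVC = 174 - 36Q + 2Q^2.
At the minimum of AVC, MC = AVC. MC = 174 - 72Q + 6Q^2; setting MC = AVC gives 4Q^2 - 36Q = 0, so Q = 9. min AVC = 12.
So the shutdown price is €12.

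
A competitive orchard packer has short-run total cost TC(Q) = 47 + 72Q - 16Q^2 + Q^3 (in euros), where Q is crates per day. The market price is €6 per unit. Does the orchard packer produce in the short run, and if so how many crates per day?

From TC, MC = TC'(Q) = 72 - 32Q + 3Q^2 and AVC = VC/Q = 72 - 16Q + Q^2.
The AVC parabola has its vertex at Q = 16/2 = 8, where AVC = 72 - 16·8 + 8^2 = €8.
P = €6 lies below min AVC = €8; no output level covers variable cost.
The firm minimizes its loss by shutting down and losing only its fixed cost of €47.

Shut down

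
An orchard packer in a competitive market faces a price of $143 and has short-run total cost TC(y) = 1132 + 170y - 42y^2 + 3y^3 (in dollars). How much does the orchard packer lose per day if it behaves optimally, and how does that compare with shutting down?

AVC = 170 - 42y + 3y^2; min AVC = $23 at y = 7. Since P = $143 ≥ min AVC, the firm produces.
MC = 170 - 84y + 9y^2. Setting P = MC and taking the root on the rising branch gives y* = 9.
TR = 143·9 = 1287. TC = 1132 + 315 = 1447. Profit = 1287 − 1447 = -$160.
Shutting down would mean losing the fixed cost of $1132, so operating at a loss of $160 is better by $972.

Profit = -$160 at y = 9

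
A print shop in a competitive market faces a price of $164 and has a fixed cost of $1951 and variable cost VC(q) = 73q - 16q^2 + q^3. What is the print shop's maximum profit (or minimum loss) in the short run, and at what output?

AVC = 73 - 16q + q^2 has its minimum $9 at q = 8; price $164 clears that bar, so the firm operates.
MC = 73 - 32q + 3q^2. Setting P = MC and taking the root on the rising branch gives q* = 13.
TR = 164·13 = 2132. TC = 1951 + 442 = 2393. Profit = 2132 − 2393 = -$261.
That loss of $261 beats the $1951 the firm would lose by shutting down; producing recovers $1690 of fixed cost.

Profit = -$261 at q = 13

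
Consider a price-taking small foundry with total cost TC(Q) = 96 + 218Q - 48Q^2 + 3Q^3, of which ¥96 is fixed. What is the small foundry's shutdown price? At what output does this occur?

The firm shuts down when price falls below the minimum of average variable cost. AVC = VC/Q = 218 - 48Q + 3Q^2.
At the minimum of AVC, MC = AVC. MC = 218 - 96Q + 9Q^2; setting MC = AVC gives 6Q^2 - 48Q = 0, so Q = 8. min AVC = 26.
The firm shuts down for any P below ¥26.

¥26 per unit, at Q = 8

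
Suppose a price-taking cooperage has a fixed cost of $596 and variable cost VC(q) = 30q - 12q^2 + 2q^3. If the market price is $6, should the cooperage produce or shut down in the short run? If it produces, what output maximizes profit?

Strip out fixed cost: VC = 30q - 12q^2 + 2q^3. Then AVC = 30 - 12q + 2q^2 and MC = 30 - 24q + 6q^2.
AVC is minimized where dAVC/dq = -12 + 4q = 0, at q = 3; min AVC = 30 - 12·3 + 2·3^2 = $12.
With P < min AVC ($6 < $12), every unit sold adds to the loss.
Shutting down limits the loss to fixed cost, $596.

Shut down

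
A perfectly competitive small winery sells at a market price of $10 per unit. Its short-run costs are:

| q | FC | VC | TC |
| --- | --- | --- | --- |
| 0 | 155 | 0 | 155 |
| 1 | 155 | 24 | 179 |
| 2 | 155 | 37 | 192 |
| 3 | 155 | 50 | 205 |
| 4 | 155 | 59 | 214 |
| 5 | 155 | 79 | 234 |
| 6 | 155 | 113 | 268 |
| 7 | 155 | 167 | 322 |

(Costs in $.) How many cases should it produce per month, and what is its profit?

Compute π = P·q − TC at each output: q=0: -155; q=1: -169; q=2: -172; q=3: -175; q=4: -174; q=5: -184; q=6: -208; q=7: -252.
Profit is highest at q = 0. Equivalently, the lowest AVC in the table is 59/4 ≈ $14.75 at q = 4, and P = $10 falls below it — price never covers variable cost, so the firm shuts down and loses only its fixed cost.

q = 0 (shut down); profit = -$155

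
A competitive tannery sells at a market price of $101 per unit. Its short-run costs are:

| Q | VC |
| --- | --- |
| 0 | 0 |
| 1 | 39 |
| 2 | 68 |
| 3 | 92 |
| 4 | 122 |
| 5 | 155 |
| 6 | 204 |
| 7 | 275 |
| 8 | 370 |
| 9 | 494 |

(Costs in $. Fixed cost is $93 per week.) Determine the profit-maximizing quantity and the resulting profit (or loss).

Tabulate TR − TC: Q=0: -93; Q=1: -31; Q=2: 41; Q=3: 118; Q=4: 189; Q=5: 257; Q=6: 309; Q=7: 339; Q=8: 345; Q=9: 322.
Profit is maximized at Q = 8. AVC there is 370/8 = $46.25 ≤ P, so producing beats shutting down (which would give -$93).

Q = 8; profit = $345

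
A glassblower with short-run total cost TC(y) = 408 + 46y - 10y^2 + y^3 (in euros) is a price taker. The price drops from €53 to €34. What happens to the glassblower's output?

MC = 46 - 20y + 3y^2; the shutdown threshold is min AVC = €21 (at y = 5).
At P = €53 ≥ min AVC, set P = MC on the rising branch: y = 7.
At P = €34 ≥ min AVC, set P = MC: y = 6. The firm stays open but cuts output.

Output falls from 7 to 6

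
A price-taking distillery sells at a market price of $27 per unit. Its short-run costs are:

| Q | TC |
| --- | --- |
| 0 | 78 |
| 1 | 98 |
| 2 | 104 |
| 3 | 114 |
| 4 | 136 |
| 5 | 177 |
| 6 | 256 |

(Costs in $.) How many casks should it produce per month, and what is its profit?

Tabulate TR − TC: Q=0: -78; Q=1: -71; Q=2: -50; Q=3: -33; Q=4: -28; Q=5: -42; Q=6: -94.
Profit is maximized at Q = 4. AVC there is 58/4 = $14.50 ≤ P, so producing beats shutting down (which would give -$78).

Q = 4; profit = -$28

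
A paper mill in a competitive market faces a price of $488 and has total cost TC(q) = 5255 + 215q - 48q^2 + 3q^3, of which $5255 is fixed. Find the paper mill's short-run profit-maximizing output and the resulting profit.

Profit = -$185 at q = 13

AVC = 215 - 48q + 3q^2; min AVC = $23 at q = 8. Since P = $488 ≥ min AVC, the firm produces.
With MC = 215 - 96q + 9q^2, P = MC on the upward-sloping part at q* = 13.
TR = 488·13 = 6344. TC = 5255 + 1274 = 6529. Profit = 6344 − 6529 = -$185.
That loss of $185 beats the $5255 the firm would lose by shutting down; producing recovers $5070 of fixed cost.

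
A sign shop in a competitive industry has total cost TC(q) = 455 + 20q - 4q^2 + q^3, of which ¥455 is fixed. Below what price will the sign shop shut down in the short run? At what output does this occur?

¥16 per unit, at q = 2

Short-run supply begins at min AVC. From VC = 20q - 4q^2 + q^3, AVC = 20 - 4q + q^2.
At the minimum of AVC, MC = AVC. MC = 20 - 8q + 3q^2; setting MC = AVC gives 2q^2 - 4q = 0, so q = 2. min AVC = 16.
For P < ¥16 the firm produces nothing.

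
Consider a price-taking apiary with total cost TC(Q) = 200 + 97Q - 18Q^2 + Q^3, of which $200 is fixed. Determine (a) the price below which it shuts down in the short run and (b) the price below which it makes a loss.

Shutdown price = min AVC. AVC = 97 - 18Q + Q^2, with vertex at Q = 9 and minimum $16.
ATC = 200/Q + 97 - 18Q + Q^2. Setting dATC/dQ = −200/Q^2 − 18 + 2Q = 0 gives Q = 10 (since 2·10^3 − 18·10^2 = 200).
min ATC = 200/10 + 97 − 18·10 + 10^2 = $37. That is the break-even price.
Between these two prices the firm operates at a loss; above $37 it earns a profit.

Shutdown price = $16; break-even price = $37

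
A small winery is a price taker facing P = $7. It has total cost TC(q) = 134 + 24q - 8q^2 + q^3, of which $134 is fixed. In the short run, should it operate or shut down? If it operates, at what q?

Variable cost is VC = 24q - 8q^2 + q^3, so AVC = VC/q = 24 - 8q + q^2 and MC = dTC/dq = 24 - 16q + 3q^2.
The AVC parabola has its vertex at q = 8/2 = 4, where AVC = 24 - 8·4 + 4^2 = $8.
Since P = $7 < min AVC = $8, price fails to cover variable cost at any output.
Best response: produce nothing and absorb the $134 fixed cost.

Shut down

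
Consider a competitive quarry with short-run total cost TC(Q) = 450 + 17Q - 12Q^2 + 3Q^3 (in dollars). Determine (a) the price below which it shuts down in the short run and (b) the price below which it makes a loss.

Shutdown price = $5; break-even price = $122

AVC = 17 - 12Q + 3Q^2; minimized at Q = 2, giving min AVC = $5. That is the shutdown price.
ATC = 450/Q + 17 - 12Q + 3Q^2. Setting dATC/dQ = −450/Q^2 − 12 + 6Q = 0 gives Q = 5 (since 6·5^3 − 12·5^2 = 450).
min ATC = 450/5 + 17 − 12·5 + 3·5^2 = $122. That is the break-even price.
For $5 ≤ P < $122 the firm produces at a loss; below $5 it shuts down.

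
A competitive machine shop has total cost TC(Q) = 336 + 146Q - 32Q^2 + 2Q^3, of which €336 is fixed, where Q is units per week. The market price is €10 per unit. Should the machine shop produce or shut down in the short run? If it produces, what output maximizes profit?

Shut down

From TC, MC = TC'(Q) = 146 - 64Q + 6Q^2 and AVC = VC/Q = 146 - 32Q + 2Q^2.
The AVC parabola has its vertex at Q = 32/4 = 8, where AVC = 146 - 32·8 + 2·8^2 = €18.
P = €10 lies below min AVC = €18; no output level covers variable cost.
The firm minimizes its loss by shutting down and losing only its fixed cost of €336.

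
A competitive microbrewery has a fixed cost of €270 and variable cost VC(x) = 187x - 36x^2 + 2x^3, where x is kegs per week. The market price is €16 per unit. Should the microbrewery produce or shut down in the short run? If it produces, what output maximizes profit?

Shut down

Strip out fixed cost: VC = 187x - 36x^2 + 2x^3. Then AVC = 187 - 36x + 2x^2 and MC = 187 - 72x + 6x^2.
The AVC parabola has its vertex at x = 36/4 = 9, where AVC = 187 - 36·9 + 2·9^2 = €25.
Since P = €16 < min AVC = €25, price fails to cover variable cost at any output.
Shutting down limits the loss to fixed cost, €270.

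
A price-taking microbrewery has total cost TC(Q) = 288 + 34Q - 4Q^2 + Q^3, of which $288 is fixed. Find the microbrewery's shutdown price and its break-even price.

Shutdown price = min AVC. AVC = 34 - 4Q + Q^2, with vertex at Q = 2 and minimum $30.
ATC = 288/Q + 34 - 4Q + Q^2. Setting dATC/dQ = −288/Q^2 − 4 + 2Q = 0 gives Q = 6 (since 2·6^3 − 4·6^2 = 288).
min ATC = 288/6 + 34 − 4·6 + 6^2 = $94. That is the break-even price.
For $30 ≤ P < $94 the firm produces at a loss; below $30 it shuts down.

Shutdown price = $30; break-even price = $94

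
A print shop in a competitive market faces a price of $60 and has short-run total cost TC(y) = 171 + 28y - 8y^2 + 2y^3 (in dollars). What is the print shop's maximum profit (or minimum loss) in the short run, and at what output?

Profit = -$43 at y = 4

AVC = 28 - 8y + 2y^2 has its minimum $20 at y = 2; price $60 clears that bar, so the firm operates.
MC = 28 - 16y + 6y^2. Setting P = MC and taking the root on the rising branch gives y* = 4.
TR = 60·4 = 240. TC = 171 + 112 = 283. Profit = 240 − 283 = -$43.
That loss of $43 beats the $171 the firm would lose by shutting down; producing recovers $128 of fixed cost.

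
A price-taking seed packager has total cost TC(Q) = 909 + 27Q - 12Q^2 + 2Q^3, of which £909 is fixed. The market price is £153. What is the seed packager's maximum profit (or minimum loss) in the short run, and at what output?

Profit = -£125 at Q = 7

AVC = 27 - 12Q + 2Q^2; min AVC = £9 at Q = 3. Since P = £153 ≥ min AVC, the firm produces.
With MC = 27 - 24Q + 6Q^2, P = MC on the upward-sloping part at Q* = 7.
TR = 153·7 = 1071. TC = 909 + 287 = 1196. Profit = 1071 − 1196 = -£125.
Shutting down would mean losing the fixed cost of £909, so operating at a loss of £125 is better by £784.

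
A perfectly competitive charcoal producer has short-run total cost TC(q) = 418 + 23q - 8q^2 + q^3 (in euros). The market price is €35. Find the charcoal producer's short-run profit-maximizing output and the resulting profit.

AVC = 23 - 8q + q^2 has its minimum €7 at q = 4; price €35 clears that bar, so the firm operates.
With MC = 23 - 16q + 3q^2, P = MC on the upward-sloping part at q* = 6.
TR = 35·6 = 210. TC = 418 + 66 = 484. Profit = 210 − 484 = -€274.
Shutting down would mean losing the fixed cost of €418, so operating at a loss of €274 is better by €144.

Profit = -€274 at q = 6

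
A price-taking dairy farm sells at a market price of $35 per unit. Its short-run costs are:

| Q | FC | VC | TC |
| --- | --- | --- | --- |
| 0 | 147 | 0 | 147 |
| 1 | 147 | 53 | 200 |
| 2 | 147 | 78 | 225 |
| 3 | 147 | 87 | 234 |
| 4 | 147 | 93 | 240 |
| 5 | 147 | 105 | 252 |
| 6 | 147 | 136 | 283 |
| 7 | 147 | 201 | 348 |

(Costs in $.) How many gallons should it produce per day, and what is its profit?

Q = 6; profit = -$73

Compute π = P·Q − TC at each output: Q=0: -147; Q=1: -165; Q=2: -155; Q=3: -129; Q=4: -100; Q=5: -77; Q=6: -73; Q=7: -103.
Profit is maximized at Q = 6. AVC there is 136/6 = $22.67 ≤ P, so producing beats shutting down (which would give -$147).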